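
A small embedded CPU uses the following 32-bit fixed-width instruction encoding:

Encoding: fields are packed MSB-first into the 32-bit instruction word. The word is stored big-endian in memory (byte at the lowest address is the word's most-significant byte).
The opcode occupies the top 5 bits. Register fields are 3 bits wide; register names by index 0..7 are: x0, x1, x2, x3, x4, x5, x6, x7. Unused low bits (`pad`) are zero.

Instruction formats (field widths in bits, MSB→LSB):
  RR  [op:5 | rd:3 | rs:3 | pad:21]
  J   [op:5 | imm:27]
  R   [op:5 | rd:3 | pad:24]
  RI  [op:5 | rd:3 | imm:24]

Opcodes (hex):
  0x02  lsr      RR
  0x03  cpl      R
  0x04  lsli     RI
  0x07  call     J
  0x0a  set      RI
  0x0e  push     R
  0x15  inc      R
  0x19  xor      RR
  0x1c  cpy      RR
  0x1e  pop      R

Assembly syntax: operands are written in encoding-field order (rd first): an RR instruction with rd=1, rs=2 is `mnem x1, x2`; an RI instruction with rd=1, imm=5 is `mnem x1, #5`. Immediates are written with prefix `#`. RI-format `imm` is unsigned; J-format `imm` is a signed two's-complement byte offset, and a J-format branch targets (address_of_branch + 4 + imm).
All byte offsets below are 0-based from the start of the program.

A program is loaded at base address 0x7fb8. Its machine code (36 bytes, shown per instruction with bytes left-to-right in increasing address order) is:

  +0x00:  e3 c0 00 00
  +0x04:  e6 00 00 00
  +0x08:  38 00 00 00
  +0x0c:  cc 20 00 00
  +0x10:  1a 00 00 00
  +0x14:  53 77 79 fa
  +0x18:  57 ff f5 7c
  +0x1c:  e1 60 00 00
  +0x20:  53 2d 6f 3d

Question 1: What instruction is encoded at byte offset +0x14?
off 0x14: read 53 77 79 fa as big → 0x537779fa
  op=0x537779fa>>27=0xa ⇒ set (RI)
  rd@[26:24]=0x3 ⇒ x3
  imm@[23:0]=0x7779fa ⇒ #7830010

set x3, #7830010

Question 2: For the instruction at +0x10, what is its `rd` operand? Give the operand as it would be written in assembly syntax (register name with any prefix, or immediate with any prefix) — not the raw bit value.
x2

+0x10: 1a 00 00 00 ⇒ word 0x1a000000 (big)
  opcode bits[31:27]=0x3: cpl/R
  rd@[26:24]=0x2 ⇒ x2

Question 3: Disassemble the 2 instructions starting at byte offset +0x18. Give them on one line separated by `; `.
off 0x18: read 57 ff f5 7c as big → 0x57fff57c
  op=0x57fff57c>>27=0xa ⇒ set (RI)
  [26:24] rd=7 = x7
  [23:0] imm=16774524 = #16774524
off 0x1c: read e1 60 00 00 as big → 0xe1600000
  op=0xe1600000>>27=0x1c ⇒ cpy (RR)
  [26:24] rd=1 = x1
  [23:21] rs=3 = x3

set x7, #16774524; cpy x1, x3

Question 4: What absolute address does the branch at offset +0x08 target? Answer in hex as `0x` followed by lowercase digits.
+0x08: 38 00 00 00 ⇒ word 0x38000000 (big)
  top 5b → 0x7 → call [J]
  [26:0] imm=0 = #0
  target = base 0x7fb8 + off 0x08 + 4 + imm 0 = 0x7fc4

0x7fc4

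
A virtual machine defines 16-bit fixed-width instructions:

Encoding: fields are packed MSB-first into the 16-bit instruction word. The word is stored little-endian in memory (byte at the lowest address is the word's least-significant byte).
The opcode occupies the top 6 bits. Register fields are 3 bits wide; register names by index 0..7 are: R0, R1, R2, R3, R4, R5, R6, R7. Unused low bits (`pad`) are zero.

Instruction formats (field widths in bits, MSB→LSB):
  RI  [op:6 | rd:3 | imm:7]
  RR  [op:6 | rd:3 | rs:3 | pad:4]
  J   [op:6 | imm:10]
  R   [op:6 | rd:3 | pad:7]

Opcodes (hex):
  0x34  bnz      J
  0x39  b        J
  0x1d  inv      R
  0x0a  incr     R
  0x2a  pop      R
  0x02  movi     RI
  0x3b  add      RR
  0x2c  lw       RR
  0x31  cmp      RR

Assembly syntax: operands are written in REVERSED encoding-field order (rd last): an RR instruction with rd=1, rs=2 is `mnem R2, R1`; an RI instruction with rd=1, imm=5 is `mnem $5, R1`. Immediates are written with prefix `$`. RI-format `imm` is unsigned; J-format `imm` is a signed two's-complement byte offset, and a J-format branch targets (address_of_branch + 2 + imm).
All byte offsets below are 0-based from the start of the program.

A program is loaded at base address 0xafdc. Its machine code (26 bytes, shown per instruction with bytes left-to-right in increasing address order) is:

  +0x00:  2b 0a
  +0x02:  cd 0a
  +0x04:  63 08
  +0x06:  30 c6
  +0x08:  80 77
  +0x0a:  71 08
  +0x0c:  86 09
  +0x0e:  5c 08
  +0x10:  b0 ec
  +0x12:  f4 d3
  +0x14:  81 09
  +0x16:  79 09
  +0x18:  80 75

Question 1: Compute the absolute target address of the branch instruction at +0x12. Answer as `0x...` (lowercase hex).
0xafe4

[12] f4 d3 → 0xd3f4
  top 6b → 0x34 → bnz [J]
  [9:0] imm=1012 (s10→-12) = $-12
  target = base 0xafdc + off 0x12 + 2 + imm -12 = 0xafe4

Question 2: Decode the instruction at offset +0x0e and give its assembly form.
movi $92, R0

off 0x0e: read 5c 08 as little → 0x085c
  top 6b → 0x2 → movi [RI]
  rd: (w>>7)&0x7=0x0 → R0
  imm: (w>>0)&0x7f=0x5c → $92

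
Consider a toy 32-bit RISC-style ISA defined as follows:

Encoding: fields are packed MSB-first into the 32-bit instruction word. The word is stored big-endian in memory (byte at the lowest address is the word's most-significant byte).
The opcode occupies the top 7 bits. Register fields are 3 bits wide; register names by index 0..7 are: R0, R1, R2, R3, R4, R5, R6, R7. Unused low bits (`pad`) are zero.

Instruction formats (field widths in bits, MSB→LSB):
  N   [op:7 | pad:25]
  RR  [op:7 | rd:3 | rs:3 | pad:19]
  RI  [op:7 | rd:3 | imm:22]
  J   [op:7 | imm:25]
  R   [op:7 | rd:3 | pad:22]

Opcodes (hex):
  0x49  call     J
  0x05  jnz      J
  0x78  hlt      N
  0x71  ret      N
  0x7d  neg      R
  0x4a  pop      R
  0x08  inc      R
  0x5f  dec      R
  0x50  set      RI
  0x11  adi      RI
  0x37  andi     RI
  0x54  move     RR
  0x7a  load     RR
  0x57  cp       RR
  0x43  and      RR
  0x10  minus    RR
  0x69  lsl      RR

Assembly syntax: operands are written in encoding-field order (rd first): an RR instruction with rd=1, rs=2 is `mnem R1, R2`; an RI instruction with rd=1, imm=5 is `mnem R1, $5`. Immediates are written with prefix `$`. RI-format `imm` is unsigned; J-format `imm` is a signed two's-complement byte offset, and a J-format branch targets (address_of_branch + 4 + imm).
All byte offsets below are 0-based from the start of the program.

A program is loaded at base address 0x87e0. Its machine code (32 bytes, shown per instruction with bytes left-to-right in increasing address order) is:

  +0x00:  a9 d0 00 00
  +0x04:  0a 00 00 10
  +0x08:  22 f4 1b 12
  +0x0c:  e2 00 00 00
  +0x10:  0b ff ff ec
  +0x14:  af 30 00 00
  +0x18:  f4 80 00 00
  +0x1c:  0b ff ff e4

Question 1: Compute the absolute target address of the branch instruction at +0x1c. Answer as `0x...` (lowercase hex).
0x87e4

+0x1c: 0b ff ff e4 ⇒ word 0x0bffffe4 (big)
  op=0x0bffffe4>>25=0x5 ⇒ jnz (J)
  imm@[24:0]=0x1ffffe4 (s25→-28) ⇒ $-28
  target = base 0x87e0 + off 0x1c + 4 + imm -28 = 0x87e4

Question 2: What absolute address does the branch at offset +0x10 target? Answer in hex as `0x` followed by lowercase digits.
0x87e0

+0x10: 0b ff ff ec ⇒ word 0x0bffffec (big)
  opcode bits[31:25]=0x5: jnz/J
  imm@[24:0]=0x1ffffec (s25→-20) ⇒ $-20
  target = base 0x87e0 + off 0x10 + 4 + imm -20 = 0x87e0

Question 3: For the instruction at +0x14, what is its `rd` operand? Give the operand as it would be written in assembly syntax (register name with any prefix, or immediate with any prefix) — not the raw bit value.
R4

[14] af 30 00 00 → 0xaf300000
  top 7b → 0x57 → cp [RR]
  rd: (w>>22)&0x7=0x4 → R4
  rs: (w>>19)&0x7=0x6 → R6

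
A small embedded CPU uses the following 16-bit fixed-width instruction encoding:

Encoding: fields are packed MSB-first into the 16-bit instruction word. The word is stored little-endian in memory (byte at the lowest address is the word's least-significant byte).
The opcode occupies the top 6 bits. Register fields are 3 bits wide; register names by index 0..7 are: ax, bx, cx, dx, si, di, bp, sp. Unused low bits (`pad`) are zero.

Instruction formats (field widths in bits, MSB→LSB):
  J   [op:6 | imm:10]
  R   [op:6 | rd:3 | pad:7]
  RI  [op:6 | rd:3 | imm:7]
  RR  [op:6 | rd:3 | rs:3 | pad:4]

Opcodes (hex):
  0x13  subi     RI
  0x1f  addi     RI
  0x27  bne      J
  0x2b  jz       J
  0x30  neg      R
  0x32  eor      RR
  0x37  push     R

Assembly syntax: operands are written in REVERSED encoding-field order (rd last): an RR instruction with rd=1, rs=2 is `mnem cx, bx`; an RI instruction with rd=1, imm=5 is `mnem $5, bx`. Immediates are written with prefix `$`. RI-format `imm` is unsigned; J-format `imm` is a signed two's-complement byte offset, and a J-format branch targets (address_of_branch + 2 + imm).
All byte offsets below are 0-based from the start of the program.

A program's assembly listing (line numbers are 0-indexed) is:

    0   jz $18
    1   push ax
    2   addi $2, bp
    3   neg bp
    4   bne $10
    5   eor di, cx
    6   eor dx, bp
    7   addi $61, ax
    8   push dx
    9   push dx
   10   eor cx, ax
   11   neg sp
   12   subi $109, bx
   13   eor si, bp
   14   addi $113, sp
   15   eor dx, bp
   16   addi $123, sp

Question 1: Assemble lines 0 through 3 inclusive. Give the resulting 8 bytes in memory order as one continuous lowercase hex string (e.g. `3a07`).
12ac00dc027f00c3

L0: jz op=0x2b:6|imm=18:10 ⇒ 0xac12 ⇒ little 12 ac
L1: push op=0x37:6|rd=0:3|pad=0:7 ⇒ 0xdc00 ⇒ little 00 dc
L2: addi op=0x1f:6|rd=6:3|imm=2:7 ⇒ 0x7f02 ⇒ little 02 7f
L3: neg op=0x30:6|rd=6:3|pad=0:7 ⇒ 0xc300 ⇒ little 00 c3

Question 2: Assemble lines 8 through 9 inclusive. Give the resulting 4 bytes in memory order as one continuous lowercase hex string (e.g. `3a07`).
L8: push op=0x37:6|rd=3:3|pad=0:7 ⇒ 0xdd80 ⇒ little 80 dd
L9: push op=0x37:6|rd=3:3|pad=0:7 ⇒ 0xdd80 ⇒ little 80 dd

80dd80dd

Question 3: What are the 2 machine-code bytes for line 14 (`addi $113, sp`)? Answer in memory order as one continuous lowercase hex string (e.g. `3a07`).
14. addi fields op=0x1f:6|rd=7:3|imm=113:7 → word 7ff1h → f1 7f

f17f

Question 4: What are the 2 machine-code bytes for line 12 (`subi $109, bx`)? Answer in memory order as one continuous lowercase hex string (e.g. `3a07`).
ed4c

line 12 (subi): pack op=0x13:6|rd=1:3|imm=109:7 = 0x4ced; little→ ed 4c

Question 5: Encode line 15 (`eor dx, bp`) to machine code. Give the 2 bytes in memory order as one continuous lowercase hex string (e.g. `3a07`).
30cb

L15: eor op=0x32:6|rd=6:3|rs=3:3|pad=0:4 ⇒ 0xcb30 ⇒ little 30 cb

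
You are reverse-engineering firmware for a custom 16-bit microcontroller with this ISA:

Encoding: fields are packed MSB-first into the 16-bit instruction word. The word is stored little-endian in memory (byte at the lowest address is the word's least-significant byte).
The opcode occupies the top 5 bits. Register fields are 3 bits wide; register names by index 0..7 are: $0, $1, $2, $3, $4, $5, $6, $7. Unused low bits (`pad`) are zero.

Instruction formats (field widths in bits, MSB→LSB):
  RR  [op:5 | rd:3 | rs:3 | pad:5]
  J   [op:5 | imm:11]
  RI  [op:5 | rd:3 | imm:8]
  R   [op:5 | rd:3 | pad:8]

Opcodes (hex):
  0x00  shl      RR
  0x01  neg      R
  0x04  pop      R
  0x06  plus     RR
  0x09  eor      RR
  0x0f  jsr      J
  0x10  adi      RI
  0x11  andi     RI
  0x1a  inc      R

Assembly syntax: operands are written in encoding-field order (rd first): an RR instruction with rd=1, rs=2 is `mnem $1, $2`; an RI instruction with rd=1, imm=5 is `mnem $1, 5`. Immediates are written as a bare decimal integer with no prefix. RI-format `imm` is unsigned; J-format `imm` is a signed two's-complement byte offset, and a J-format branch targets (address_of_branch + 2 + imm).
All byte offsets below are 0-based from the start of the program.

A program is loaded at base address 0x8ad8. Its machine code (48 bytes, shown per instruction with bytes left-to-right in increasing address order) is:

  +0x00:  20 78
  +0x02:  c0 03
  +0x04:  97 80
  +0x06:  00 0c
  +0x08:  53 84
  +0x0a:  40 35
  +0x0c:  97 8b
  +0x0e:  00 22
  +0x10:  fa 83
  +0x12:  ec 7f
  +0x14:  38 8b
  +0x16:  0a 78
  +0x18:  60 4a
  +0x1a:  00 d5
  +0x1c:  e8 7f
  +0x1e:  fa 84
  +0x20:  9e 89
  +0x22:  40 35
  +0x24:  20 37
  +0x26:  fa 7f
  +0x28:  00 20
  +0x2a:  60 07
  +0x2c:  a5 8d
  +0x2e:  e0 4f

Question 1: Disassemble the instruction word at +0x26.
off 0x26: read fa 7f as little → 0x7ffa
  top 5b → 0xf → jsr [J]
  [10:0] imm=2042 (s11→-6) = -6

jsr -6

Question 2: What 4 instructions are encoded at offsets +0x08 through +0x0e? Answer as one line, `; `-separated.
adi $4, 83; plus $5, $2; andi $3, 151; pop $2

off 0x08: read 53 84 as little → 0x8453
  opcode bits[15:11]=0x10: adi/RI
  rd: (w>>8)&0x7=0x4 → $4
  imm: (w>>0)&0xff=0x53 → 83
off 0x0a: read 40 35 as little → 0x3540
  opcode bits[15:11]=0x6: plus/RR
  rd: (w>>8)&0x7=0x5 → $5
  rs: (w>>5)&0x7=0x2 → $2
off 0x0c: read 97 8b as little → 0x8b97
  opcode bits[15:11]=0x11: andi/RI
  rd: (w>>8)&0x7=0x3 → $3
  imm: (w>>0)&0xff=0x97 → 151
off 0x0e: read 00 22 as little → 0x2200
  opcode bits[15:11]=0x4: pop/R
  rd: (w>>8)&0x7=0x2 → $2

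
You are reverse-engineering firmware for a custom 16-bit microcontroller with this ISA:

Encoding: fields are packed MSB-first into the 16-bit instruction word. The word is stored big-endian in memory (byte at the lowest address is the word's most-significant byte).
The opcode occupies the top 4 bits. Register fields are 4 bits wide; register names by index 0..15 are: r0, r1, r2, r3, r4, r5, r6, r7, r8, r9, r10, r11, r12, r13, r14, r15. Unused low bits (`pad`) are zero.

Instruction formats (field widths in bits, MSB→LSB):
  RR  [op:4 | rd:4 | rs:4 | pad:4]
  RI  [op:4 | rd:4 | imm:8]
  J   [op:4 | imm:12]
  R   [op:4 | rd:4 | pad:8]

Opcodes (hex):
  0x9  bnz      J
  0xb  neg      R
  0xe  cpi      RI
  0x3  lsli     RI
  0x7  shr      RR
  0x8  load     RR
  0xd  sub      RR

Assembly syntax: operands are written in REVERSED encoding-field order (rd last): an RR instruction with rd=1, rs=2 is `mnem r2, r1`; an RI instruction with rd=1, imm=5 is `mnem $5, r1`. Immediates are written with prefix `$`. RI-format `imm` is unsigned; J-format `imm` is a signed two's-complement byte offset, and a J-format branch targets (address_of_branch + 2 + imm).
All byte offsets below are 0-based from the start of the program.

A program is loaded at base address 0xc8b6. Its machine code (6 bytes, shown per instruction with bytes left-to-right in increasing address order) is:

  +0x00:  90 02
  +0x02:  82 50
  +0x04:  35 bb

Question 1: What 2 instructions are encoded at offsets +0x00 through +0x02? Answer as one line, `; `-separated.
bnz $2; load r5, r2

@+00  big-endian(90 02) = 0x9002
  top 4b → 0x9 → bnz [J]
  imm@[11:0]=0x2 ⇒ $2
@+02  big-endian(82 50) = 0x8250
  top 4b → 0x8 → load [RR]
  rd@[11:8]=0x2 ⇒ r2
  rs@[7:4]=0x5 ⇒ r5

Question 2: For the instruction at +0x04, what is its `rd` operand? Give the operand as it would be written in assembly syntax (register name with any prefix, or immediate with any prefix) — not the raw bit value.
[04] 35 bb → 0x35bb
  opcode bits[15:12]=0x3: lsli/RI
  [11:8] rd=5 = r5
  [7:0] imm=187 = $187

r5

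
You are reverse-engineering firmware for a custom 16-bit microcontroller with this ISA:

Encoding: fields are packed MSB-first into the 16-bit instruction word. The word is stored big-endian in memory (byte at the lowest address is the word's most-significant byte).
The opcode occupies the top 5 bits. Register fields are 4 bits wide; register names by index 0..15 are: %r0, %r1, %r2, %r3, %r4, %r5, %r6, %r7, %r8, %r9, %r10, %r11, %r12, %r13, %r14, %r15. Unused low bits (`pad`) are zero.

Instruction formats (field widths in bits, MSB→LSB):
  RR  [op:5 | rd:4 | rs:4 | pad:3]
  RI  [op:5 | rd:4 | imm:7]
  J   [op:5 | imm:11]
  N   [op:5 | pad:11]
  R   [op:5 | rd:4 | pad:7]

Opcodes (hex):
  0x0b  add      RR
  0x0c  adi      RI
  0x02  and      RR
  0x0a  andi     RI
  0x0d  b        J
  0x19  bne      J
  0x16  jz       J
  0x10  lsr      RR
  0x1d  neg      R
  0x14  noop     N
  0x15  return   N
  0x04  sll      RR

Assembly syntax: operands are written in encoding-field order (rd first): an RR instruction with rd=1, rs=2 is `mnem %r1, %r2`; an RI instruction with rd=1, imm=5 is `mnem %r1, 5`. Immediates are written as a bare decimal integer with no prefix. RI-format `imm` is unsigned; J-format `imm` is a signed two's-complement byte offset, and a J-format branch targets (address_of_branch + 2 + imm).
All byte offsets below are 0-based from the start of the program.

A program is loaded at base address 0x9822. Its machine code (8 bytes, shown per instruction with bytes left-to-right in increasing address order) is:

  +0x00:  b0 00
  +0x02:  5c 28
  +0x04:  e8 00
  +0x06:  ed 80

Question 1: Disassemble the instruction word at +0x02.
off 0x02: read 5c 28 as big → 0x5c28
  op=0x5c28>>11=0xb ⇒ add (RR)
  [10:7] rd=8 = %r8
  [6:3] rs=5 = %r5

add %r8, %r5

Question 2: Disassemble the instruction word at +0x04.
off 0x04: read e8 00 as big → 0xe800
  top 5b → 0x1d → neg [R]
  [10:7] rd=0 = %r0

neg %r0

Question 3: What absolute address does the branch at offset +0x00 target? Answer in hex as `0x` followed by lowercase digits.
[00] b0 00 → 0xb000
  top 5b → 0x16 → jz [J]
  imm@[10:0]=0x0 ⇒ 0
  target = base 0x9822 + off 0x00 + 2 + imm 0 = 0x9824

0x9824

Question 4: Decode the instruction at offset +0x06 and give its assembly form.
[06] ed 80 → 0xed80
  op=0xed80>>11=0x1d ⇒ neg (R)
  [10:7] rd=11 = %r11

neg %r11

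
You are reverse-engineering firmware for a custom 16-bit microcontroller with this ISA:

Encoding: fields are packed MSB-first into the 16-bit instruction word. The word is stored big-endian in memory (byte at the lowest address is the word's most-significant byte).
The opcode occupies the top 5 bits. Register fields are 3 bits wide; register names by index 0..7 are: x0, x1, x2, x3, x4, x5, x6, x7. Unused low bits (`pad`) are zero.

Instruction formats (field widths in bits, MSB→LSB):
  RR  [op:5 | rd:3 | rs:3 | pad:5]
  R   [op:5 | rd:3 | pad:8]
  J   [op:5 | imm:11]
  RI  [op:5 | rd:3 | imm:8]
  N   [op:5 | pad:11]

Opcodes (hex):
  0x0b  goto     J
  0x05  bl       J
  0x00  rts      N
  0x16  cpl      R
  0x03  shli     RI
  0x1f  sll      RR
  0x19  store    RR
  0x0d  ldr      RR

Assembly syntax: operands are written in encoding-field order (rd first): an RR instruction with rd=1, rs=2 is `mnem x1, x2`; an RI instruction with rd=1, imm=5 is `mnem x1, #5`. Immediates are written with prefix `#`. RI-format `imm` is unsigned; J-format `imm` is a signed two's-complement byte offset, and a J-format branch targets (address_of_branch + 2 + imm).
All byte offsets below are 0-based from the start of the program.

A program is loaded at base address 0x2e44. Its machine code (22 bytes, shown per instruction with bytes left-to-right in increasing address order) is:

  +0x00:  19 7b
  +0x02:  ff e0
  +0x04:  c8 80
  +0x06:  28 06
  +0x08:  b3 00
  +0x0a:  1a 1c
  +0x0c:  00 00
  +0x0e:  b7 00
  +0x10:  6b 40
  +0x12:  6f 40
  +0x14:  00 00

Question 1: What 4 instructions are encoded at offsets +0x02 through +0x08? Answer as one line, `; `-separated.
sll x7, x7; store x0, x4; bl #6; cpl x3

@+02  big-endian(ff e0) = 0xffe0
  opcode bits[15:11]=0x1f: sll/RR
  [10:8] rd=7 = x7
  [7:5] rs=7 = x7
@+04  big-endian(c8 80) = 0xc880
  opcode bits[15:11]=0x19: store/RR
  [10:8] rd=0 = x0
  [7:5] rs=4 = x4
@+06  big-endian(28 06) = 0x2806
  opcode bits[15:11]=0x5: bl/J
  [10:0] imm=6 = #6
@+08  big-endian(b3 00) = 0xb300
  opcode bits[15:11]=0x16: cpl/R
  [10:8] rd=3 = x3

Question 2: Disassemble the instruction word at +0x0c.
@+0c  big-endian(00 00) = 0x0000
  op=0x0000>>11=0x0 ⇒ rts (N)

rts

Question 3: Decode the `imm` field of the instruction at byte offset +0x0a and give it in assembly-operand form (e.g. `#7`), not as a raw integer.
[0a] 1a 1c → 0x1a1c
  op=0x1a1c>>11=0x3 ⇒ shli (RI)
  [10:8] rd=2 = x2
  [7:0] imm=28 = #28

#28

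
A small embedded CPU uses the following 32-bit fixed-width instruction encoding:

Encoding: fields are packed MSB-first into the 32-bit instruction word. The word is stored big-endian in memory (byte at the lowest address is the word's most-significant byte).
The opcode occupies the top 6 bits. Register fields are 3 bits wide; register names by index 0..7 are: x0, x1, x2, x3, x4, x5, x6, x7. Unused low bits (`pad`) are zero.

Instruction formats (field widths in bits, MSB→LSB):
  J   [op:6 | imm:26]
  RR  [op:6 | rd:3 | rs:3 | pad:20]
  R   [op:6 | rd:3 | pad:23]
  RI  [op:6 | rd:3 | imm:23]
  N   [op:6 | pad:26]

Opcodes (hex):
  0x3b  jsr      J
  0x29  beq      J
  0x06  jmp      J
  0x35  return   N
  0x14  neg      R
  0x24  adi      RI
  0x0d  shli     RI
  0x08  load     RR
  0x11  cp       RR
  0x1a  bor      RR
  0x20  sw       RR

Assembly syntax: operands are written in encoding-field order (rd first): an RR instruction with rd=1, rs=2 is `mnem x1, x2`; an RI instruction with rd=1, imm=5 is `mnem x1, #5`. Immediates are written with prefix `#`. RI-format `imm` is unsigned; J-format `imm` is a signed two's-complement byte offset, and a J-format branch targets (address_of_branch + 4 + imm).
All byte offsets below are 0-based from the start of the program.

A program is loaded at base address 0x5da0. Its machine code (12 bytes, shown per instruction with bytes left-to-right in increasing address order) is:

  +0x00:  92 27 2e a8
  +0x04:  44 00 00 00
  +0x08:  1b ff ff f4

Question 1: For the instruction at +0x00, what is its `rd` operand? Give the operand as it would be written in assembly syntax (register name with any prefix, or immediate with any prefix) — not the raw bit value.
[00] 92 27 2e a8 → 0x92272ea8
  opcode bits[31:26]=0x24: adi/RI
  rd@[25:23]=0x4 ⇒ x4
  imm@[22:0]=0x272ea8 ⇒ #2567848

x4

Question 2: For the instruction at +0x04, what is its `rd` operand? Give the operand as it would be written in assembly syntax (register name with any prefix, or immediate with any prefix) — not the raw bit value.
x0

off 0x04: read 44 00 00 00 as big → 0x44000000
  opcode bits[31:26]=0x11: cp/RR
  [25:23] rd=0 = x0
  [22:20] rs=0 = x0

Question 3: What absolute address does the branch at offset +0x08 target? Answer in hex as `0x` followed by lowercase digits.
+0x08: 1b ff ff f4 ⇒ word 0x1bfffff4 (big)
  opcode bits[31:26]=0x6: jmp/J
  imm@[25:0]=0x3fffff4 (s26→-12) ⇒ #-12
  target = base 0x5da0 + off 0x08 + 4 + imm -12 = 0x5da0

0x5da0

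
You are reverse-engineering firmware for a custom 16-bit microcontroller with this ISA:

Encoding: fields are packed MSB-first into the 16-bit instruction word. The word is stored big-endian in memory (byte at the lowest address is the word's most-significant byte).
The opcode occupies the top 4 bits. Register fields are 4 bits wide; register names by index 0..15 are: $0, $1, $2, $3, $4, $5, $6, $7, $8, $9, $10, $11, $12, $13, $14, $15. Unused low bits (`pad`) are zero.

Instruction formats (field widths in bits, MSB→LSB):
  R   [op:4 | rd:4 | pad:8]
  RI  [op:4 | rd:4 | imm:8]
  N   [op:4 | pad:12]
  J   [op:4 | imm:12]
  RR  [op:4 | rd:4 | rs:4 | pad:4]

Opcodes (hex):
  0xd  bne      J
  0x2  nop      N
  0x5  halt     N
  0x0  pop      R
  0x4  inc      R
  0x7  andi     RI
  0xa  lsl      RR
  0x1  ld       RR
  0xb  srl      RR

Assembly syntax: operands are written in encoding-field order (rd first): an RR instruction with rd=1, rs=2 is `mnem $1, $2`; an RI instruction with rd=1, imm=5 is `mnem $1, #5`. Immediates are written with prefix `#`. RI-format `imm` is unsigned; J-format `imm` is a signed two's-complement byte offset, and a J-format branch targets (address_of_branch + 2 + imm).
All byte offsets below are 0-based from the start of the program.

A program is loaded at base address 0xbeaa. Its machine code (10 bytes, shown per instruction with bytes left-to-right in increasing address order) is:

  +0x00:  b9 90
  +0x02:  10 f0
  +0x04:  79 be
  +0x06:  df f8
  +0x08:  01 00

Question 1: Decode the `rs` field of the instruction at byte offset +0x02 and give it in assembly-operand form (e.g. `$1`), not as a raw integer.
$15

off 0x02: read 10 f0 as big → 0x10f0
  top 4b → 0x1 → ld [RR]
  rd: (w>>8)&0xf=0x0 → $0
  rs: (w>>4)&0xf=0xf → $15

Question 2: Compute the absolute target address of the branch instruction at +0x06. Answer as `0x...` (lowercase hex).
0xbeaa

off 0x06: read df f8 as big → 0xdff8
  top 4b → 0xd → bne [J]
  imm@[11:0]=0xff8 (s12→-8) ⇒ #-8
  target = base 0xbeaa + off 0x06 + 2 + imm -8 = 0xbeaa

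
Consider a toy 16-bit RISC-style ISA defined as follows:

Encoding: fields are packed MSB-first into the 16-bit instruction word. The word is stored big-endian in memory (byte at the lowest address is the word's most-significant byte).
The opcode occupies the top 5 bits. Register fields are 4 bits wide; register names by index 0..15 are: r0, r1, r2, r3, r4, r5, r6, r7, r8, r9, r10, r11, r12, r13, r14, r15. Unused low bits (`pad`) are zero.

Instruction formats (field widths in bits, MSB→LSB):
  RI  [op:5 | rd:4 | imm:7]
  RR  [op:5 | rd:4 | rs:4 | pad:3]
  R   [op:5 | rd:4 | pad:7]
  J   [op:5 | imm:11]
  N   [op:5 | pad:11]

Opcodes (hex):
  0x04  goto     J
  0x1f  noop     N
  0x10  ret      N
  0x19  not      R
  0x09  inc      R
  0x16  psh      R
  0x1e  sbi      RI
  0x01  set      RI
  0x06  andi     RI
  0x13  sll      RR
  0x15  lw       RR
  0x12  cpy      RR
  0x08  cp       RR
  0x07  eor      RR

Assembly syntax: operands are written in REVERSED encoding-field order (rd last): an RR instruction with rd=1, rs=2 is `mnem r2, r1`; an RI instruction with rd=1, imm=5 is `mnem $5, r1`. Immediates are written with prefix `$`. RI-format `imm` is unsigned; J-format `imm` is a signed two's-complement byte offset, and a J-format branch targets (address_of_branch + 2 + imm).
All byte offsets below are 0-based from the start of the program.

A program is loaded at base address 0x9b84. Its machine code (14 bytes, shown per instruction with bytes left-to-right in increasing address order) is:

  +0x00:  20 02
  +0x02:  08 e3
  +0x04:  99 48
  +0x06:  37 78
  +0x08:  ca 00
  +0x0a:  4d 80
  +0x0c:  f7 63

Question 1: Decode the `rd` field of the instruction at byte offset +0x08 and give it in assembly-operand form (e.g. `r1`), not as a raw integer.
r4

+0x08: ca 00 ⇒ word 0xca00 (big)
  op=0xca00>>11=0x19 ⇒ not (R)
  [10:7] rd=4 = r4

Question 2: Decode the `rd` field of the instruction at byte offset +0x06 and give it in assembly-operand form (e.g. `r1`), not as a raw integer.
@+06  big-endian(37 78) = 0x3778
  opcode bits[15:11]=0x6: andi/RI
  rd: (w>>7)&0xf=0xe → r14
  imm: (w>>0)&0x7f=0x78 → $120

r14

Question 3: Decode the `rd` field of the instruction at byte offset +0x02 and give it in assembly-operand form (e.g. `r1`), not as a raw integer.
r1

[02] 08 e3 → 0x08e3
  op=0x08e3>>11=0x1 ⇒ set (RI)
  rd@[10:7]=0x1 ⇒ r1
  imm@[6:0]=0x63 ⇒ $99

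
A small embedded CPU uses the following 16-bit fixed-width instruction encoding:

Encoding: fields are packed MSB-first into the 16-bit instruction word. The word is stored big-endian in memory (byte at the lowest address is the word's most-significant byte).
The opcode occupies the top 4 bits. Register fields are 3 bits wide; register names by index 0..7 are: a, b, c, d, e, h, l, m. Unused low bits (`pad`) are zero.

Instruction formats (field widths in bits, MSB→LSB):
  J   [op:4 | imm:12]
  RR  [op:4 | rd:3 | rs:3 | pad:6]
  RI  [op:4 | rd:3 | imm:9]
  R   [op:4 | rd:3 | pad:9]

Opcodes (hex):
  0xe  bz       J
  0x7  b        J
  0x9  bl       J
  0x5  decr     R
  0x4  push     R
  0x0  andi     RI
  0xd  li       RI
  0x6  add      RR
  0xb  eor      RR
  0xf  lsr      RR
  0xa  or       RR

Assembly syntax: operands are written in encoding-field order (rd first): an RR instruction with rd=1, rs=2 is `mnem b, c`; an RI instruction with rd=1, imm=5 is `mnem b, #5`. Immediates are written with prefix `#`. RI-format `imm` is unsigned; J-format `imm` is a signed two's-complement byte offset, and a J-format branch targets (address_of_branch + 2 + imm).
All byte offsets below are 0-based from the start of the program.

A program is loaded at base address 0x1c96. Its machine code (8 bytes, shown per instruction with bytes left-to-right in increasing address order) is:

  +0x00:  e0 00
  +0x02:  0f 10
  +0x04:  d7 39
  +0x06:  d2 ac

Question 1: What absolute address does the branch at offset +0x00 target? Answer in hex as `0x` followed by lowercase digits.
+0x00: e0 00 ⇒ word 0xe000 (big)
  top 4b → 0xe → bz [J]
  imm: (w>>0)&0xfff=0x0 → #0
  target = base 0x1c96 + off 0x00 + 2 + imm 0 = 0x1c98

0x1c98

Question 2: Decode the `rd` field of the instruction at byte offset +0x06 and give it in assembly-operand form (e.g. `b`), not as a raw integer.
@+06  big-endian(d2 ac) = 0xd2ac
  opcode bits[15:12]=0xd: li/RI
  rd: (w>>9)&0x7=0x1 → b
  imm: (w>>0)&0x1ff=0xac → #172

b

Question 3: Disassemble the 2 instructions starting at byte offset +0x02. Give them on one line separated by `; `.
[02] 0f 10 → 0x0f10
  top 4b → 0x0 → andi [RI]
  [11:9] rd=7 = m
  [8:0] imm=272 = #272
[04] d7 39 → 0xd739
  top 4b → 0xd → li [RI]
  [11:9] rd=3 = d
  [8:0] imm=313 = #313

andi m, #272; li d, #313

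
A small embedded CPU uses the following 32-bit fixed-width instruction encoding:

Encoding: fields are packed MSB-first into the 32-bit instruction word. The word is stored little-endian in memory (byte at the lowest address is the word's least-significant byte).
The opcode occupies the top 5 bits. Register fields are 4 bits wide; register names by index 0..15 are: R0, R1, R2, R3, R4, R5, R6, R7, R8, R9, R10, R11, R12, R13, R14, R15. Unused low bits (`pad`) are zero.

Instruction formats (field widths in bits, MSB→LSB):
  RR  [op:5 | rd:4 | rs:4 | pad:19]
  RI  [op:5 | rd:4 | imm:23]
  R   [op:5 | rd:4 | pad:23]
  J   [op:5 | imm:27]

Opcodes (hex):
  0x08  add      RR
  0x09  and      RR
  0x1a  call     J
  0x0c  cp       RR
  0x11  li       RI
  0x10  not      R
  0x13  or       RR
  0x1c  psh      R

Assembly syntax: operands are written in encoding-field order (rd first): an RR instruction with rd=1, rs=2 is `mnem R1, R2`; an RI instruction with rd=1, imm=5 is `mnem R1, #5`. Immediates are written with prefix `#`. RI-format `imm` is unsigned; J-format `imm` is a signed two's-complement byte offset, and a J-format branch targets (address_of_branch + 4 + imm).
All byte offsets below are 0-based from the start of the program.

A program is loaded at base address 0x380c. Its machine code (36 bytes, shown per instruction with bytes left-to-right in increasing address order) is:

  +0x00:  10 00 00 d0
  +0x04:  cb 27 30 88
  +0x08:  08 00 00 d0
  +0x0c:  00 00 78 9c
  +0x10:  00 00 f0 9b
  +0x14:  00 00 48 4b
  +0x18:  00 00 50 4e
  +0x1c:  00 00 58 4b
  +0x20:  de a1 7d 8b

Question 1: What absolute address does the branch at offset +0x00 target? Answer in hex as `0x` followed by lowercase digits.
+0x00: 10 00 00 d0 ⇒ word 0xd0000010 (little)
  opcode bits[31:27]=0x1a: call/J
  imm: (w>>0)&0x7ffffff=0x10 → #16
  target = base 0x380c + off 0x00 + 4 + imm 16 = 0x3820

0x3820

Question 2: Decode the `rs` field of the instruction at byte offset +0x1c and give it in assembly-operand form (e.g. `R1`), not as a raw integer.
+0x1c: 00 00 58 4b ⇒ word 0x4b580000 (little)
  op=0x4b580000>>27=0x9 ⇒ and (RR)
  rd: (w>>23)&0xf=0x6 → R6
  rs: (w>>19)&0xf=0xb → R11

R11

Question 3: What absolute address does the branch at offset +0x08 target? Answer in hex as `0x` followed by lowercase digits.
[08] 08 00 00 d0 → 0xd0000008
  opcode bits[31:27]=0x1a: call/J
  [26:0] imm=8 = #8
  target = base 0x380c + off 0x08 + 4 + imm 8 = 0x3820

0x3820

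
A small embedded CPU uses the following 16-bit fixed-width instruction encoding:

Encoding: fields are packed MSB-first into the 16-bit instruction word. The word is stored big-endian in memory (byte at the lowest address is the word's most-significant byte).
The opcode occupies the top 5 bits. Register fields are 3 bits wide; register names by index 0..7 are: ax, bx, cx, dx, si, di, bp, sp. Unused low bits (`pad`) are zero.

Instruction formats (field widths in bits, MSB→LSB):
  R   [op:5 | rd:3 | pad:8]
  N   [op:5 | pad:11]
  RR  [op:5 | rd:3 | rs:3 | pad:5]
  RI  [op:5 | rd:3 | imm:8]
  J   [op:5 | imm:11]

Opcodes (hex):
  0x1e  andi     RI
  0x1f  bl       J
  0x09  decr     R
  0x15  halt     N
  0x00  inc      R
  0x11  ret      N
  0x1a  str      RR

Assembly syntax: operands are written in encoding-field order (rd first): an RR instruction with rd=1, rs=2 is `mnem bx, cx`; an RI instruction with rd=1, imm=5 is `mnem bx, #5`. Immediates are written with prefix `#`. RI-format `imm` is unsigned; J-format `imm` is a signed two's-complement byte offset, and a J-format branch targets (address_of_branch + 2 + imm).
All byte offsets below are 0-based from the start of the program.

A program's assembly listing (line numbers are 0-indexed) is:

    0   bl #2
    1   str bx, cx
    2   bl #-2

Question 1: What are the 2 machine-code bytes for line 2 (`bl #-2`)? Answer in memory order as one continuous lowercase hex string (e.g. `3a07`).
fffe

L2: bl op=0x1f:5|imm=-2:11 ⇒ 0xfffe ⇒ big ff fe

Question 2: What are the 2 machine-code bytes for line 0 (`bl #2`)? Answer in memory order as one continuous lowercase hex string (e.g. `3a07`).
L0: bl op=0x1f:5|imm=2:11 ⇒ 0xf802 ⇒ big f8 02

f802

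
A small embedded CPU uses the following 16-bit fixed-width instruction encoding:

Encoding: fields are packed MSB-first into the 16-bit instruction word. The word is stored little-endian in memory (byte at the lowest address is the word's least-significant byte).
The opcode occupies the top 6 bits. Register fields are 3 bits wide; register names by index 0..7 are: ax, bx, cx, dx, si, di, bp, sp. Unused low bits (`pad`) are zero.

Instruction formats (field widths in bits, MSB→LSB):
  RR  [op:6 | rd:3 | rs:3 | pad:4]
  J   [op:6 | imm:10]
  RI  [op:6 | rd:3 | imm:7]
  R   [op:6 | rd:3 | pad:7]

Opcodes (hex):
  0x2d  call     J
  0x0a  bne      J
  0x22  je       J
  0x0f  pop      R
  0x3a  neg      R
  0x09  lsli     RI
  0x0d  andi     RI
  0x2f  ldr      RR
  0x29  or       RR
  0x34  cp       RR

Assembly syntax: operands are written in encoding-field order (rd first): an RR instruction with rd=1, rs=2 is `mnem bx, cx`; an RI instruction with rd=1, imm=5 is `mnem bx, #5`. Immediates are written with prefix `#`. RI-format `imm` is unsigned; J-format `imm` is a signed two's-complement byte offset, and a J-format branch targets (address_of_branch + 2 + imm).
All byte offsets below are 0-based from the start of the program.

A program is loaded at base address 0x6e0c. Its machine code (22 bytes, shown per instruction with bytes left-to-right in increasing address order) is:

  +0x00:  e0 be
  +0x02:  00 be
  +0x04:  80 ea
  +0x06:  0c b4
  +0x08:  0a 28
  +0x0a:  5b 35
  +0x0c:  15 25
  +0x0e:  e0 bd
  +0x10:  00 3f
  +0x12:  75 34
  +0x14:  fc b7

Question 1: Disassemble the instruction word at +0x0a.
andi cx, #91

+0x0a: 5b 35 ⇒ word 0x355b (little)
  top 6b → 0xd → andi [RI]
  rd@[9:7]=0x2 ⇒ cx
  imm@[6:0]=0x5b ⇒ #91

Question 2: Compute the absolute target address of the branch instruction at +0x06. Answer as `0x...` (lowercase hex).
@+06  little-endian(0c b4) = 0xb40c
  top 6b → 0x2d → call [J]
  [9:0] imm=12 = #12
  target = base 0x6e0c + off 0x06 + 2 + imm 12 = 0x6e20

0x6e20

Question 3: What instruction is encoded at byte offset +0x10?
+0x10: 00 3f ⇒ word 0x3f00 (little)
  op=0x3f00>>10=0xf ⇒ pop (R)
  [9:7] rd=6 = bp

pop bp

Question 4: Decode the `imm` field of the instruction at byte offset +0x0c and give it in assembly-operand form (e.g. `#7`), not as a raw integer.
off 0x0c: read 15 25 as little → 0x2515
  top 6b → 0x9 → lsli [RI]
  rd: (w>>7)&0x7=0x2 → cx
  imm: (w>>0)&0x7f=0x15 → #21

#21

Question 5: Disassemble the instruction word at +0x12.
andi ax, #117

@+12  little-endian(75 34) = 0x3475
  top 6b → 0xd → andi [RI]
  rd@[9:7]=0x0 ⇒ ax
  imm@[6:0]=0x75 ⇒ #117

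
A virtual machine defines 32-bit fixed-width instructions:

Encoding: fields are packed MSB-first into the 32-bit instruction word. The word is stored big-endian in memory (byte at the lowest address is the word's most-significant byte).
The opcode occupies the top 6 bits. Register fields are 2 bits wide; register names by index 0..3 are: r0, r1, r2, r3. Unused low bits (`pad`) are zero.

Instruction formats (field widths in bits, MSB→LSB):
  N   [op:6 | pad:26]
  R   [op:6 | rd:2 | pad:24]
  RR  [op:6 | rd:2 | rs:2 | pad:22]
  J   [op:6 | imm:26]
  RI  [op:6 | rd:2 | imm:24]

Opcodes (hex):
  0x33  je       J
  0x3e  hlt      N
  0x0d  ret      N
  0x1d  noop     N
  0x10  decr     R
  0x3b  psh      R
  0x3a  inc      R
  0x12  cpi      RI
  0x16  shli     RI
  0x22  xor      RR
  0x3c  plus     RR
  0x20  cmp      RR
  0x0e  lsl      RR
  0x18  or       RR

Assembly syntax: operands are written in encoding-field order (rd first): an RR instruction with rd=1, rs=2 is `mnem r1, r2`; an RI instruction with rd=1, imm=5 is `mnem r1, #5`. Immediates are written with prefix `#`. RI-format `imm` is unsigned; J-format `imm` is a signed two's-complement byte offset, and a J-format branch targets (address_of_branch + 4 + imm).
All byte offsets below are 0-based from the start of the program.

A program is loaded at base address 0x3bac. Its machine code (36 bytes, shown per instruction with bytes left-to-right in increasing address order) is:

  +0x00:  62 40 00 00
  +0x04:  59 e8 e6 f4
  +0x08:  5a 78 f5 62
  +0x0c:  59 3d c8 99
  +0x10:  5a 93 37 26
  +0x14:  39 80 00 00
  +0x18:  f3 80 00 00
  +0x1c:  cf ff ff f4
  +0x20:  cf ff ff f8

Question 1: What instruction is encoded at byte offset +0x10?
shli r2, #9647910

+0x10: 5a 93 37 26 ⇒ word 0x5a933726 (big)
  top 6b → 0x16 → shli [RI]
  [25:24] rd=2 = r2
  [23:0] imm=9647910 = #9647910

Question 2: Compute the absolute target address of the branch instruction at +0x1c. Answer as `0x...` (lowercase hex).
0x3bc0

@+1c  big-endian(cf ff ff f4) = 0xcffffff4
  top 6b → 0x33 → je [J]
  [25:0] imm=67108852 (s26→-12) = #-12
  target = base 0x3bac + off 0x1c + 4 + imm -12 = 0x3bc0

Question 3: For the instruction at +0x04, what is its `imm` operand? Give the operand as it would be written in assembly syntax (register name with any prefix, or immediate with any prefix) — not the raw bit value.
off 0x04: read 59 e8 e6 f4 as big → 0x59e8e6f4
  op=0x59e8e6f4>>26=0x16 ⇒ shli (RI)
  rd: (w>>24)&0x3=0x1 → r1
  imm: (w>>0)&0xffffff=0xe8e6f4 → #15263476

#15263476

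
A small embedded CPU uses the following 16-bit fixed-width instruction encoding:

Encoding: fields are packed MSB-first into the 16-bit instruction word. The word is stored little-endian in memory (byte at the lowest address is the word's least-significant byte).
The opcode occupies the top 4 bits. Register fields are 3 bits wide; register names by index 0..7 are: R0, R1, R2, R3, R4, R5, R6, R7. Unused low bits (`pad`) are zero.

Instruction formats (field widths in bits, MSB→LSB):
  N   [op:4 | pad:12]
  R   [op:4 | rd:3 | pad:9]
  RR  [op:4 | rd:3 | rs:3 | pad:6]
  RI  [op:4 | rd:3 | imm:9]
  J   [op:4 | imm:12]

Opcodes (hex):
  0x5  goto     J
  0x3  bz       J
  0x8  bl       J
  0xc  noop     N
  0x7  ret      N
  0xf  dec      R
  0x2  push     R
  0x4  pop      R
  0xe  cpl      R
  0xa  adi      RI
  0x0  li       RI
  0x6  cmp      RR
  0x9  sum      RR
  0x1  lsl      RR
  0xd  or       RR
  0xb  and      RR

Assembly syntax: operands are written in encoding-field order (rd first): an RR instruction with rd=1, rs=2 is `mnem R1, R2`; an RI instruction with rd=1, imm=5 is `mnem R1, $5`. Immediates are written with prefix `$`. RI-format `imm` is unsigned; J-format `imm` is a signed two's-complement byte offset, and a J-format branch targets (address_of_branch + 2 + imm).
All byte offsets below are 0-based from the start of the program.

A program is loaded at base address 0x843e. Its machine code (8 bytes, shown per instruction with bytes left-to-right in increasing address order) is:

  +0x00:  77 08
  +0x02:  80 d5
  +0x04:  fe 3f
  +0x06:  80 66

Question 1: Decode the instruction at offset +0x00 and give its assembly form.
li R4, $119

@+00  little-endian(77 08) = 0x0877
  op=0x0877>>12=0x0 ⇒ li (RI)
  [11:9] rd=4 = R4
  [8:0] imm=119 = $119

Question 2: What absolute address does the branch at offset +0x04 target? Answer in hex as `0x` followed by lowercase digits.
0x8442

[04] fe 3f → 0x3ffe
  top 4b → 0x3 → bz [J]
  imm: (w>>0)&0xfff=0xffe (s12→-2) → $-2
  target = base 0x843e + off 0x04 + 2 + imm -2 = 0x8442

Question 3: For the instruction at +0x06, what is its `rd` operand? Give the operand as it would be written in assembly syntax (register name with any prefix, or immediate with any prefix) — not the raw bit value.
[06] 80 66 → 0x6680
  top 4b → 0x6 → cmp [RR]
  rd@[11:9]=0x3 ⇒ R3
  rs@[8:6]=0x2 ⇒ R2

R3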